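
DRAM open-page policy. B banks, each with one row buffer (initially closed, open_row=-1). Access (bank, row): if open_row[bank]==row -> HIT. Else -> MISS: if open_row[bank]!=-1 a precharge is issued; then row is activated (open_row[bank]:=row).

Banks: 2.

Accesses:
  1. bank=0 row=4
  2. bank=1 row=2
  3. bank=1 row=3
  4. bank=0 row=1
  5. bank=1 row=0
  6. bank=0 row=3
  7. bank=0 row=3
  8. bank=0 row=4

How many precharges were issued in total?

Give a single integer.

Acc 1: bank0 row4 -> MISS (open row4); precharges=0
Acc 2: bank1 row2 -> MISS (open row2); precharges=0
Acc 3: bank1 row3 -> MISS (open row3); precharges=1
Acc 4: bank0 row1 -> MISS (open row1); precharges=2
Acc 5: bank1 row0 -> MISS (open row0); precharges=3
Acc 6: bank0 row3 -> MISS (open row3); precharges=4
Acc 7: bank0 row3 -> HIT
Acc 8: bank0 row4 -> MISS (open row4); precharges=5

Answer: 5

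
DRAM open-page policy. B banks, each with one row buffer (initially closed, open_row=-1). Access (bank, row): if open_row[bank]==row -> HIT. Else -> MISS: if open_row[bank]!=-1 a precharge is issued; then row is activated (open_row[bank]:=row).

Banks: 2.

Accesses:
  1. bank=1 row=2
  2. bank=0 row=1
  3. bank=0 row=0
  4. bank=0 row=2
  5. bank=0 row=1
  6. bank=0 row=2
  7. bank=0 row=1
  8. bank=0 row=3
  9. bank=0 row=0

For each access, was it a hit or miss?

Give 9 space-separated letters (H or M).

Answer: M M M M M M M M M

Derivation:
Acc 1: bank1 row2 -> MISS (open row2); precharges=0
Acc 2: bank0 row1 -> MISS (open row1); precharges=0
Acc 3: bank0 row0 -> MISS (open row0); precharges=1
Acc 4: bank0 row2 -> MISS (open row2); precharges=2
Acc 5: bank0 row1 -> MISS (open row1); precharges=3
Acc 6: bank0 row2 -> MISS (open row2); precharges=4
Acc 7: bank0 row1 -> MISS (open row1); precharges=5
Acc 8: bank0 row3 -> MISS (open row3); precharges=6
Acc 9: bank0 row0 -> MISS (open row0); precharges=7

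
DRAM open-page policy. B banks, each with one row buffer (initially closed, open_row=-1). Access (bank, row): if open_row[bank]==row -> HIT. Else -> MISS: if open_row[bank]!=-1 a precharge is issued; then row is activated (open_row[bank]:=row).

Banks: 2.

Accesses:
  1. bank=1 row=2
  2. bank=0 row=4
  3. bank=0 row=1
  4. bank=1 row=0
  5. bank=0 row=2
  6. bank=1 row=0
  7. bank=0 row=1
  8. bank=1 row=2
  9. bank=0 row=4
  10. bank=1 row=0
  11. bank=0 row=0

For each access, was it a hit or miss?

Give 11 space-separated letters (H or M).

Answer: M M M M M H M M M M M

Derivation:
Acc 1: bank1 row2 -> MISS (open row2); precharges=0
Acc 2: bank0 row4 -> MISS (open row4); precharges=0
Acc 3: bank0 row1 -> MISS (open row1); precharges=1
Acc 4: bank1 row0 -> MISS (open row0); precharges=2
Acc 5: bank0 row2 -> MISS (open row2); precharges=3
Acc 6: bank1 row0 -> HIT
Acc 7: bank0 row1 -> MISS (open row1); precharges=4
Acc 8: bank1 row2 -> MISS (open row2); precharges=5
Acc 9: bank0 row4 -> MISS (open row4); precharges=6
Acc 10: bank1 row0 -> MISS (open row0); precharges=7
Acc 11: bank0 row0 -> MISS (open row0); precharges=8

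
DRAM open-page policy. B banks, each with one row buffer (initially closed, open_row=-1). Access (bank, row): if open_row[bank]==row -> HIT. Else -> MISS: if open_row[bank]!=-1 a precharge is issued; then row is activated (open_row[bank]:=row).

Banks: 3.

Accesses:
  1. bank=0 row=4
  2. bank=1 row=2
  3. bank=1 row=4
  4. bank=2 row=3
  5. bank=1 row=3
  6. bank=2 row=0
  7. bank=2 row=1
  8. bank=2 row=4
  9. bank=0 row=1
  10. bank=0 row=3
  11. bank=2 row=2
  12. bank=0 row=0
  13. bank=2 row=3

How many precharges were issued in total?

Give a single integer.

Answer: 10

Derivation:
Acc 1: bank0 row4 -> MISS (open row4); precharges=0
Acc 2: bank1 row2 -> MISS (open row2); precharges=0
Acc 3: bank1 row4 -> MISS (open row4); precharges=1
Acc 4: bank2 row3 -> MISS (open row3); precharges=1
Acc 5: bank1 row3 -> MISS (open row3); precharges=2
Acc 6: bank2 row0 -> MISS (open row0); precharges=3
Acc 7: bank2 row1 -> MISS (open row1); precharges=4
Acc 8: bank2 row4 -> MISS (open row4); precharges=5
Acc 9: bank0 row1 -> MISS (open row1); precharges=6
Acc 10: bank0 row3 -> MISS (open row3); precharges=7
Acc 11: bank2 row2 -> MISS (open row2); precharges=8
Acc 12: bank0 row0 -> MISS (open row0); precharges=9
Acc 13: bank2 row3 -> MISS (open row3); precharges=10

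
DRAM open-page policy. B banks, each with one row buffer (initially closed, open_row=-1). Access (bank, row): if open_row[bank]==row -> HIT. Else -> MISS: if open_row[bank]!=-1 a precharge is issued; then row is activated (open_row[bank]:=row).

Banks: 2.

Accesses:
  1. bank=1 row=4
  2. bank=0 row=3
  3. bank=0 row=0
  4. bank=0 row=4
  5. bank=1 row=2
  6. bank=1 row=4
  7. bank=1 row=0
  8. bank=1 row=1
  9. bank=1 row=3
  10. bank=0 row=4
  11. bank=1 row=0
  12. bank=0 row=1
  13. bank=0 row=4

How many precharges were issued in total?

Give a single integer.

Acc 1: bank1 row4 -> MISS (open row4); precharges=0
Acc 2: bank0 row3 -> MISS (open row3); precharges=0
Acc 3: bank0 row0 -> MISS (open row0); precharges=1
Acc 4: bank0 row4 -> MISS (open row4); precharges=2
Acc 5: bank1 row2 -> MISS (open row2); precharges=3
Acc 6: bank1 row4 -> MISS (open row4); precharges=4
Acc 7: bank1 row0 -> MISS (open row0); precharges=5
Acc 8: bank1 row1 -> MISS (open row1); precharges=6
Acc 9: bank1 row3 -> MISS (open row3); precharges=7
Acc 10: bank0 row4 -> HIT
Acc 11: bank1 row0 -> MISS (open row0); precharges=8
Acc 12: bank0 row1 -> MISS (open row1); precharges=9
Acc 13: bank0 row4 -> MISS (open row4); precharges=10

Answer: 10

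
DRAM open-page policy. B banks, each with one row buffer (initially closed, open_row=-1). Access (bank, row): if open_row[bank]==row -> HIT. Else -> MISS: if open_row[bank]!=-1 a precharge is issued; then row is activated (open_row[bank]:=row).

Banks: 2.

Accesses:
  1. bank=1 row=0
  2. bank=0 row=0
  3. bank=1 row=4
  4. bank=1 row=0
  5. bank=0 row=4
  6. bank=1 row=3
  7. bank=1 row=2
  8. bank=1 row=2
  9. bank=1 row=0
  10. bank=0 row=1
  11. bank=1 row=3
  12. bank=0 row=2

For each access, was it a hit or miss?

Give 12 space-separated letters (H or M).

Acc 1: bank1 row0 -> MISS (open row0); precharges=0
Acc 2: bank0 row0 -> MISS (open row0); precharges=0
Acc 3: bank1 row4 -> MISS (open row4); precharges=1
Acc 4: bank1 row0 -> MISS (open row0); precharges=2
Acc 5: bank0 row4 -> MISS (open row4); precharges=3
Acc 6: bank1 row3 -> MISS (open row3); precharges=4
Acc 7: bank1 row2 -> MISS (open row2); precharges=5
Acc 8: bank1 row2 -> HIT
Acc 9: bank1 row0 -> MISS (open row0); precharges=6
Acc 10: bank0 row1 -> MISS (open row1); precharges=7
Acc 11: bank1 row3 -> MISS (open row3); precharges=8
Acc 12: bank0 row2 -> MISS (open row2); precharges=9

Answer: M M M M M M M H M M M M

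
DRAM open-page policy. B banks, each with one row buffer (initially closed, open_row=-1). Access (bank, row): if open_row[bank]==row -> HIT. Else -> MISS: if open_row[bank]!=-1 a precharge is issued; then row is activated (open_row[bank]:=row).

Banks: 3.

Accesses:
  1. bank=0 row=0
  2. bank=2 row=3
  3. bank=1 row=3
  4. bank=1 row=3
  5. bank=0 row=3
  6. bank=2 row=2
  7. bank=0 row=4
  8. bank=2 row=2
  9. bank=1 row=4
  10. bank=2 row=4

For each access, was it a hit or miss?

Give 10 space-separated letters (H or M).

Answer: M M M H M M M H M M

Derivation:
Acc 1: bank0 row0 -> MISS (open row0); precharges=0
Acc 2: bank2 row3 -> MISS (open row3); precharges=0
Acc 3: bank1 row3 -> MISS (open row3); precharges=0
Acc 4: bank1 row3 -> HIT
Acc 5: bank0 row3 -> MISS (open row3); precharges=1
Acc 6: bank2 row2 -> MISS (open row2); precharges=2
Acc 7: bank0 row4 -> MISS (open row4); precharges=3
Acc 8: bank2 row2 -> HIT
Acc 9: bank1 row4 -> MISS (open row4); precharges=4
Acc 10: bank2 row4 -> MISS (open row4); precharges=5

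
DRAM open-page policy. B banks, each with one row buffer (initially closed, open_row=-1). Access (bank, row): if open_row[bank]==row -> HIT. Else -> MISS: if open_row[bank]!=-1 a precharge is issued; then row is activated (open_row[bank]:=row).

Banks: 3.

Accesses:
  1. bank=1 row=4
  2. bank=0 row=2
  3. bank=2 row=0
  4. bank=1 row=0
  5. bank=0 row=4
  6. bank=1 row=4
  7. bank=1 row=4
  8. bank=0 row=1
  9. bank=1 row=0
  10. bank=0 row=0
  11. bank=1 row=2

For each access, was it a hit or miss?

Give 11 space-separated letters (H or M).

Acc 1: bank1 row4 -> MISS (open row4); precharges=0
Acc 2: bank0 row2 -> MISS (open row2); precharges=0
Acc 3: bank2 row0 -> MISS (open row0); precharges=0
Acc 4: bank1 row0 -> MISS (open row0); precharges=1
Acc 5: bank0 row4 -> MISS (open row4); precharges=2
Acc 6: bank1 row4 -> MISS (open row4); precharges=3
Acc 7: bank1 row4 -> HIT
Acc 8: bank0 row1 -> MISS (open row1); precharges=4
Acc 9: bank1 row0 -> MISS (open row0); precharges=5
Acc 10: bank0 row0 -> MISS (open row0); precharges=6
Acc 11: bank1 row2 -> MISS (open row2); precharges=7

Answer: M M M M M M H M M M M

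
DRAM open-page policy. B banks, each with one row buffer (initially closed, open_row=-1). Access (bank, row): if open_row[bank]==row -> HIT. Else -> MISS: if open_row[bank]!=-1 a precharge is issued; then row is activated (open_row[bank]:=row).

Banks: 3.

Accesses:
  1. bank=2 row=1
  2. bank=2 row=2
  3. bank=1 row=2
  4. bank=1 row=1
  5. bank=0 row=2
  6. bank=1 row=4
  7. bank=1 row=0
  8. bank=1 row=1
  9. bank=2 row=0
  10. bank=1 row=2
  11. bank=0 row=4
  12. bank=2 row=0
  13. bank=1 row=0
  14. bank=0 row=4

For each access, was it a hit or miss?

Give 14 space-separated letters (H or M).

Acc 1: bank2 row1 -> MISS (open row1); precharges=0
Acc 2: bank2 row2 -> MISS (open row2); precharges=1
Acc 3: bank1 row2 -> MISS (open row2); precharges=1
Acc 4: bank1 row1 -> MISS (open row1); precharges=2
Acc 5: bank0 row2 -> MISS (open row2); precharges=2
Acc 6: bank1 row4 -> MISS (open row4); precharges=3
Acc 7: bank1 row0 -> MISS (open row0); precharges=4
Acc 8: bank1 row1 -> MISS (open row1); precharges=5
Acc 9: bank2 row0 -> MISS (open row0); precharges=6
Acc 10: bank1 row2 -> MISS (open row2); precharges=7
Acc 11: bank0 row4 -> MISS (open row4); precharges=8
Acc 12: bank2 row0 -> HIT
Acc 13: bank1 row0 -> MISS (open row0); precharges=9
Acc 14: bank0 row4 -> HIT

Answer: M M M M M M M M M M M H M H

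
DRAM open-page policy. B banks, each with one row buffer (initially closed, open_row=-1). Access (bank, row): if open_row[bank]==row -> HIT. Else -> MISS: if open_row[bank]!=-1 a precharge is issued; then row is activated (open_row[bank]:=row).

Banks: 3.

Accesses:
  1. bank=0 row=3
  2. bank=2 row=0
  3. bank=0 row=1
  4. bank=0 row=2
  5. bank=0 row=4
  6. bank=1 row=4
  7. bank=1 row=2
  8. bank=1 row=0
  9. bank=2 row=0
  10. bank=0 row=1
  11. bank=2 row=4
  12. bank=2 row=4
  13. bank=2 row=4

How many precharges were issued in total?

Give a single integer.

Acc 1: bank0 row3 -> MISS (open row3); precharges=0
Acc 2: bank2 row0 -> MISS (open row0); precharges=0
Acc 3: bank0 row1 -> MISS (open row1); precharges=1
Acc 4: bank0 row2 -> MISS (open row2); precharges=2
Acc 5: bank0 row4 -> MISS (open row4); precharges=3
Acc 6: bank1 row4 -> MISS (open row4); precharges=3
Acc 7: bank1 row2 -> MISS (open row2); precharges=4
Acc 8: bank1 row0 -> MISS (open row0); precharges=5
Acc 9: bank2 row0 -> HIT
Acc 10: bank0 row1 -> MISS (open row1); precharges=6
Acc 11: bank2 row4 -> MISS (open row4); precharges=7
Acc 12: bank2 row4 -> HIT
Acc 13: bank2 row4 -> HIT

Answer: 7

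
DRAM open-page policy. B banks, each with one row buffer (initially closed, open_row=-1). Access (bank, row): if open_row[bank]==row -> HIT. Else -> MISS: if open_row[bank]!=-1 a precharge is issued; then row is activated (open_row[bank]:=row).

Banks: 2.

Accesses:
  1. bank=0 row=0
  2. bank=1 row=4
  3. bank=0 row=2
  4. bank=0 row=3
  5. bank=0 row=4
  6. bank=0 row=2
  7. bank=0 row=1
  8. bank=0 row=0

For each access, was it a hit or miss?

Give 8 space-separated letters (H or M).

Answer: M M M M M M M M

Derivation:
Acc 1: bank0 row0 -> MISS (open row0); precharges=0
Acc 2: bank1 row4 -> MISS (open row4); precharges=0
Acc 3: bank0 row2 -> MISS (open row2); precharges=1
Acc 4: bank0 row3 -> MISS (open row3); precharges=2
Acc 5: bank0 row4 -> MISS (open row4); precharges=3
Acc 6: bank0 row2 -> MISS (open row2); precharges=4
Acc 7: bank0 row1 -> MISS (open row1); precharges=5
Acc 8: bank0 row0 -> MISS (open row0); precharges=6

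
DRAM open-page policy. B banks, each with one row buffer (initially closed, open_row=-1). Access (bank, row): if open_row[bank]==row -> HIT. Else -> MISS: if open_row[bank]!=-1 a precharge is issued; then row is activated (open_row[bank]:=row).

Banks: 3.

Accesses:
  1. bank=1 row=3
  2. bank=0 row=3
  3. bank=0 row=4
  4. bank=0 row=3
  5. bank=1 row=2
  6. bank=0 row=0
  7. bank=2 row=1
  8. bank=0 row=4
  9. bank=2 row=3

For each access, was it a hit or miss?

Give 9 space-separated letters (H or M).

Acc 1: bank1 row3 -> MISS (open row3); precharges=0
Acc 2: bank0 row3 -> MISS (open row3); precharges=0
Acc 3: bank0 row4 -> MISS (open row4); precharges=1
Acc 4: bank0 row3 -> MISS (open row3); precharges=2
Acc 5: bank1 row2 -> MISS (open row2); precharges=3
Acc 6: bank0 row0 -> MISS (open row0); precharges=4
Acc 7: bank2 row1 -> MISS (open row1); precharges=4
Acc 8: bank0 row4 -> MISS (open row4); precharges=5
Acc 9: bank2 row3 -> MISS (open row3); precharges=6

Answer: M M M M M M M M M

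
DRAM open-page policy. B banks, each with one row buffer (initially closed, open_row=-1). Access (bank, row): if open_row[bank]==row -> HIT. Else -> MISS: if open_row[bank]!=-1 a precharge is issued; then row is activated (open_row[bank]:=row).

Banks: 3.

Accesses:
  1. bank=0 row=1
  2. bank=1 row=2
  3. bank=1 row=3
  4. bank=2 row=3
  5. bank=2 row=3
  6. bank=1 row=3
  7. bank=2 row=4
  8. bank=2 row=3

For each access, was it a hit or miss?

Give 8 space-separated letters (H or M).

Acc 1: bank0 row1 -> MISS (open row1); precharges=0
Acc 2: bank1 row2 -> MISS (open row2); precharges=0
Acc 3: bank1 row3 -> MISS (open row3); precharges=1
Acc 4: bank2 row3 -> MISS (open row3); precharges=1
Acc 5: bank2 row3 -> HIT
Acc 6: bank1 row3 -> HIT
Acc 7: bank2 row4 -> MISS (open row4); precharges=2
Acc 8: bank2 row3 -> MISS (open row3); precharges=3

Answer: M M M M H H M M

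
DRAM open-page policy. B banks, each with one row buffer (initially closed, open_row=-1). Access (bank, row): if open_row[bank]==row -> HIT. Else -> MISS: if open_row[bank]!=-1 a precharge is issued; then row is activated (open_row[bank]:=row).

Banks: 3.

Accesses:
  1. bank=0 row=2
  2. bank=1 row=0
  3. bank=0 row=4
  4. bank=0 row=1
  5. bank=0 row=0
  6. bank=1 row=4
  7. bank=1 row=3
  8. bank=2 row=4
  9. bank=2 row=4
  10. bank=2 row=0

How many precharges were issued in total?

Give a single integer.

Answer: 6

Derivation:
Acc 1: bank0 row2 -> MISS (open row2); precharges=0
Acc 2: bank1 row0 -> MISS (open row0); precharges=0
Acc 3: bank0 row4 -> MISS (open row4); precharges=1
Acc 4: bank0 row1 -> MISS (open row1); precharges=2
Acc 5: bank0 row0 -> MISS (open row0); precharges=3
Acc 6: bank1 row4 -> MISS (open row4); precharges=4
Acc 7: bank1 row3 -> MISS (open row3); precharges=5
Acc 8: bank2 row4 -> MISS (open row4); precharges=5
Acc 9: bank2 row4 -> HIT
Acc 10: bank2 row0 -> MISS (open row0); precharges=6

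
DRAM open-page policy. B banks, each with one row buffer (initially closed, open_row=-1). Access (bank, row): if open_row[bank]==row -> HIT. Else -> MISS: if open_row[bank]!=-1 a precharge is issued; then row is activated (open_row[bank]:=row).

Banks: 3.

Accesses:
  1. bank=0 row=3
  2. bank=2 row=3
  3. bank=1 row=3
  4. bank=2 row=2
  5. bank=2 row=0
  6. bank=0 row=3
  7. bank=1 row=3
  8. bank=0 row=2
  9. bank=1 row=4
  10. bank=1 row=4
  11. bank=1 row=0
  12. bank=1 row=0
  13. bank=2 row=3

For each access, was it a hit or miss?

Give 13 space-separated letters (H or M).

Answer: M M M M M H H M M H M H M

Derivation:
Acc 1: bank0 row3 -> MISS (open row3); precharges=0
Acc 2: bank2 row3 -> MISS (open row3); precharges=0
Acc 3: bank1 row3 -> MISS (open row3); precharges=0
Acc 4: bank2 row2 -> MISS (open row2); precharges=1
Acc 5: bank2 row0 -> MISS (open row0); precharges=2
Acc 6: bank0 row3 -> HIT
Acc 7: bank1 row3 -> HIT
Acc 8: bank0 row2 -> MISS (open row2); precharges=3
Acc 9: bank1 row4 -> MISS (open row4); precharges=4
Acc 10: bank1 row4 -> HIT
Acc 11: bank1 row0 -> MISS (open row0); precharges=5
Acc 12: bank1 row0 -> HIT
Acc 13: bank2 row3 -> MISS (open row3); precharges=6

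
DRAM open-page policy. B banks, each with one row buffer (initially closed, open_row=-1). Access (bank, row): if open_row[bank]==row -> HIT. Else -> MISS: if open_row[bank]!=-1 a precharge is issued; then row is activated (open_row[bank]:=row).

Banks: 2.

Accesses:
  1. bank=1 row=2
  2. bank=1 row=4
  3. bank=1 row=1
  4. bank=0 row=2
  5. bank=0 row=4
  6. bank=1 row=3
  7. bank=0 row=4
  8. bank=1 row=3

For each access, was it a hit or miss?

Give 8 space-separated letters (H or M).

Answer: M M M M M M H H

Derivation:
Acc 1: bank1 row2 -> MISS (open row2); precharges=0
Acc 2: bank1 row4 -> MISS (open row4); precharges=1
Acc 3: bank1 row1 -> MISS (open row1); precharges=2
Acc 4: bank0 row2 -> MISS (open row2); precharges=2
Acc 5: bank0 row4 -> MISS (open row4); precharges=3
Acc 6: bank1 row3 -> MISS (open row3); precharges=4
Acc 7: bank0 row4 -> HIT
Acc 8: bank1 row3 -> HIT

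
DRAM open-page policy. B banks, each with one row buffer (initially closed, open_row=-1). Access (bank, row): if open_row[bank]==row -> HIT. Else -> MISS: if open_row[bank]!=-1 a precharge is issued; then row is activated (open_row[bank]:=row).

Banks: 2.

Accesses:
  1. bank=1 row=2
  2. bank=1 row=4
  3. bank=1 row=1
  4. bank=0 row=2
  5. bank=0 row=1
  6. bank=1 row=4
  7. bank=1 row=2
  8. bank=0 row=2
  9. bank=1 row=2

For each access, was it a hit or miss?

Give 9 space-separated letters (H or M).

Acc 1: bank1 row2 -> MISS (open row2); precharges=0
Acc 2: bank1 row4 -> MISS (open row4); precharges=1
Acc 3: bank1 row1 -> MISS (open row1); precharges=2
Acc 4: bank0 row2 -> MISS (open row2); precharges=2
Acc 5: bank0 row1 -> MISS (open row1); precharges=3
Acc 6: bank1 row4 -> MISS (open row4); precharges=4
Acc 7: bank1 row2 -> MISS (open row2); precharges=5
Acc 8: bank0 row2 -> MISS (open row2); precharges=6
Acc 9: bank1 row2 -> HIT

Answer: M M M M M M M M H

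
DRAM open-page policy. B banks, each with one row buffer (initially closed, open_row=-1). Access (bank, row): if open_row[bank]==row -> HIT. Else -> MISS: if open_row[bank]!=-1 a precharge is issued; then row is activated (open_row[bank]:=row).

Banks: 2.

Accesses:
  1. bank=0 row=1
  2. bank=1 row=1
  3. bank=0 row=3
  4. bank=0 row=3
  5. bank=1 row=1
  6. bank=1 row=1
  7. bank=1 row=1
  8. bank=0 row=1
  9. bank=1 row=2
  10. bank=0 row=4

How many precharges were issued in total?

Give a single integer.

Answer: 4

Derivation:
Acc 1: bank0 row1 -> MISS (open row1); precharges=0
Acc 2: bank1 row1 -> MISS (open row1); precharges=0
Acc 3: bank0 row3 -> MISS (open row3); precharges=1
Acc 4: bank0 row3 -> HIT
Acc 5: bank1 row1 -> HIT
Acc 6: bank1 row1 -> HIT
Acc 7: bank1 row1 -> HIT
Acc 8: bank0 row1 -> MISS (open row1); precharges=2
Acc 9: bank1 row2 -> MISS (open row2); precharges=3
Acc 10: bank0 row4 -> MISS (open row4); precharges=4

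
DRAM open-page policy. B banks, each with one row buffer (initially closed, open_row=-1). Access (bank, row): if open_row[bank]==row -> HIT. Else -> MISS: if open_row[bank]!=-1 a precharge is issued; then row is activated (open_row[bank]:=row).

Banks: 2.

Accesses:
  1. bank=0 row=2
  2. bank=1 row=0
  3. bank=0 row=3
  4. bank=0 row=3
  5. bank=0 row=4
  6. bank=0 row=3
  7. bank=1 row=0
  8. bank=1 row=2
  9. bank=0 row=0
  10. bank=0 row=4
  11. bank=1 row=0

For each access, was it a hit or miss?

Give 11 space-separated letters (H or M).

Acc 1: bank0 row2 -> MISS (open row2); precharges=0
Acc 2: bank1 row0 -> MISS (open row0); precharges=0
Acc 3: bank0 row3 -> MISS (open row3); precharges=1
Acc 4: bank0 row3 -> HIT
Acc 5: bank0 row4 -> MISS (open row4); precharges=2
Acc 6: bank0 row3 -> MISS (open row3); precharges=3
Acc 7: bank1 row0 -> HIT
Acc 8: bank1 row2 -> MISS (open row2); precharges=4
Acc 9: bank0 row0 -> MISS (open row0); precharges=5
Acc 10: bank0 row4 -> MISS (open row4); precharges=6
Acc 11: bank1 row0 -> MISS (open row0); precharges=7

Answer: M M M H M M H M M M M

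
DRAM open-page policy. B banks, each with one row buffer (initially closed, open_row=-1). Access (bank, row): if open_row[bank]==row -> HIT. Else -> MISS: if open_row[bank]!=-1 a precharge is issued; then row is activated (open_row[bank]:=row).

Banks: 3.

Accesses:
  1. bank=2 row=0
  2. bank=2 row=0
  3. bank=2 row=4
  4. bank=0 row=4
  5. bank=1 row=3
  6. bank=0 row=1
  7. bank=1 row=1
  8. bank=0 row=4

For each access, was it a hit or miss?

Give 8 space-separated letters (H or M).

Acc 1: bank2 row0 -> MISS (open row0); precharges=0
Acc 2: bank2 row0 -> HIT
Acc 3: bank2 row4 -> MISS (open row4); precharges=1
Acc 4: bank0 row4 -> MISS (open row4); precharges=1
Acc 5: bank1 row3 -> MISS (open row3); precharges=1
Acc 6: bank0 row1 -> MISS (open row1); precharges=2
Acc 7: bank1 row1 -> MISS (open row1); precharges=3
Acc 8: bank0 row4 -> MISS (open row4); precharges=4

Answer: M H M M M M M M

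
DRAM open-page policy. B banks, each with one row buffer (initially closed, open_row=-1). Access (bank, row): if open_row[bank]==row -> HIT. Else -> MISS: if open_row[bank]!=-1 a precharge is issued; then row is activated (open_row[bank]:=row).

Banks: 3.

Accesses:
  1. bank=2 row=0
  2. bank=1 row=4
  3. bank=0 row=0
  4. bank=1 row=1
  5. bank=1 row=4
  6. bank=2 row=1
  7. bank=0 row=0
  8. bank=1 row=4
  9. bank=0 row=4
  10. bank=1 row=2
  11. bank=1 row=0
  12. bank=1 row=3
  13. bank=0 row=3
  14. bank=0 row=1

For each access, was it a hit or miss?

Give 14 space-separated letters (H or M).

Acc 1: bank2 row0 -> MISS (open row0); precharges=0
Acc 2: bank1 row4 -> MISS (open row4); precharges=0
Acc 3: bank0 row0 -> MISS (open row0); precharges=0
Acc 4: bank1 row1 -> MISS (open row1); precharges=1
Acc 5: bank1 row4 -> MISS (open row4); precharges=2
Acc 6: bank2 row1 -> MISS (open row1); precharges=3
Acc 7: bank0 row0 -> HIT
Acc 8: bank1 row4 -> HIT
Acc 9: bank0 row4 -> MISS (open row4); precharges=4
Acc 10: bank1 row2 -> MISS (open row2); precharges=5
Acc 11: bank1 row0 -> MISS (open row0); precharges=6
Acc 12: bank1 row3 -> MISS (open row3); precharges=7
Acc 13: bank0 row3 -> MISS (open row3); precharges=8
Acc 14: bank0 row1 -> MISS (open row1); precharges=9

Answer: M M M M M M H H M M M M M M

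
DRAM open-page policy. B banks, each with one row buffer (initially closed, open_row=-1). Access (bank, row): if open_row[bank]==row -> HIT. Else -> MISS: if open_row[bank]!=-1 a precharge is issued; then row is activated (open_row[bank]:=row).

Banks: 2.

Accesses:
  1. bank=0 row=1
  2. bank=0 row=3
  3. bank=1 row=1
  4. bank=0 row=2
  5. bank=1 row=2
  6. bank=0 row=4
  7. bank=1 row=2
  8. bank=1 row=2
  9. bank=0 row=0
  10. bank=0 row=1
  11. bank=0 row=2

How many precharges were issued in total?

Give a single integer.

Acc 1: bank0 row1 -> MISS (open row1); precharges=0
Acc 2: bank0 row3 -> MISS (open row3); precharges=1
Acc 3: bank1 row1 -> MISS (open row1); precharges=1
Acc 4: bank0 row2 -> MISS (open row2); precharges=2
Acc 5: bank1 row2 -> MISS (open row2); precharges=3
Acc 6: bank0 row4 -> MISS (open row4); precharges=4
Acc 7: bank1 row2 -> HIT
Acc 8: bank1 row2 -> HIT
Acc 9: bank0 row0 -> MISS (open row0); precharges=5
Acc 10: bank0 row1 -> MISS (open row1); precharges=6
Acc 11: bank0 row2 -> MISS (open row2); precharges=7

Answer: 7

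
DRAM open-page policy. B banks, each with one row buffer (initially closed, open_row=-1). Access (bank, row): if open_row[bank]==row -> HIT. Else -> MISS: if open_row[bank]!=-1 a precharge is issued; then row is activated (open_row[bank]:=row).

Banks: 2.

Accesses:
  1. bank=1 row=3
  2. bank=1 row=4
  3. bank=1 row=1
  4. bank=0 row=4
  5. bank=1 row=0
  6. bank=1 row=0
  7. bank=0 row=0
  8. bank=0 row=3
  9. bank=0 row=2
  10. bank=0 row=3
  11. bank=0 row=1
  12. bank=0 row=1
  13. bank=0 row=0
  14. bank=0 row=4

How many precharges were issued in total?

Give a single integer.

Answer: 10

Derivation:
Acc 1: bank1 row3 -> MISS (open row3); precharges=0
Acc 2: bank1 row4 -> MISS (open row4); precharges=1
Acc 3: bank1 row1 -> MISS (open row1); precharges=2
Acc 4: bank0 row4 -> MISS (open row4); precharges=2
Acc 5: bank1 row0 -> MISS (open row0); precharges=3
Acc 6: bank1 row0 -> HIT
Acc 7: bank0 row0 -> MISS (open row0); precharges=4
Acc 8: bank0 row3 -> MISS (open row3); precharges=5
Acc 9: bank0 row2 -> MISS (open row2); precharges=6
Acc 10: bank0 row3 -> MISS (open row3); precharges=7
Acc 11: bank0 row1 -> MISS (open row1); precharges=8
Acc 12: bank0 row1 -> HIT
Acc 13: bank0 row0 -> MISS (open row0); precharges=9
Acc 14: bank0 row4 -> MISS (open row4); precharges=10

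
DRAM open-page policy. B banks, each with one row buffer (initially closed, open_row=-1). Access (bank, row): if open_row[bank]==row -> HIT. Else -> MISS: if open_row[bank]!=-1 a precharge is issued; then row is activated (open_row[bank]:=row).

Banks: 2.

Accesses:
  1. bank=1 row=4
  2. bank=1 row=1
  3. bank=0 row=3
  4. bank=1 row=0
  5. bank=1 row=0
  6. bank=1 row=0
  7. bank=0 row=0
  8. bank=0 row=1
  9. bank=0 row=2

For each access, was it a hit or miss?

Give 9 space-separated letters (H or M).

Acc 1: bank1 row4 -> MISS (open row4); precharges=0
Acc 2: bank1 row1 -> MISS (open row1); precharges=1
Acc 3: bank0 row3 -> MISS (open row3); precharges=1
Acc 4: bank1 row0 -> MISS (open row0); precharges=2
Acc 5: bank1 row0 -> HIT
Acc 6: bank1 row0 -> HIT
Acc 7: bank0 row0 -> MISS (open row0); precharges=3
Acc 8: bank0 row1 -> MISS (open row1); precharges=4
Acc 9: bank0 row2 -> MISS (open row2); precharges=5

Answer: M M M M H H M M M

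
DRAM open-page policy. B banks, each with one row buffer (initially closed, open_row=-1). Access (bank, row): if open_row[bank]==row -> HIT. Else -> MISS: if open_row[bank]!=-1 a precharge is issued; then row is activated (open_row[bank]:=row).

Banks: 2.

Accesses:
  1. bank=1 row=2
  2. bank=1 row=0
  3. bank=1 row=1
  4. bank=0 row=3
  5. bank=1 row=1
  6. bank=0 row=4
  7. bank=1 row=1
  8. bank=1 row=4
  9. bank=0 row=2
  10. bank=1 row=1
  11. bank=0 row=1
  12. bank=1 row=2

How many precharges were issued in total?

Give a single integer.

Acc 1: bank1 row2 -> MISS (open row2); precharges=0
Acc 2: bank1 row0 -> MISS (open row0); precharges=1
Acc 3: bank1 row1 -> MISS (open row1); precharges=2
Acc 4: bank0 row3 -> MISS (open row3); precharges=2
Acc 5: bank1 row1 -> HIT
Acc 6: bank0 row4 -> MISS (open row4); precharges=3
Acc 7: bank1 row1 -> HIT
Acc 8: bank1 row4 -> MISS (open row4); precharges=4
Acc 9: bank0 row2 -> MISS (open row2); precharges=5
Acc 10: bank1 row1 -> MISS (open row1); precharges=6
Acc 11: bank0 row1 -> MISS (open row1); precharges=7
Acc 12: bank1 row2 -> MISS (open row2); precharges=8

Answer: 8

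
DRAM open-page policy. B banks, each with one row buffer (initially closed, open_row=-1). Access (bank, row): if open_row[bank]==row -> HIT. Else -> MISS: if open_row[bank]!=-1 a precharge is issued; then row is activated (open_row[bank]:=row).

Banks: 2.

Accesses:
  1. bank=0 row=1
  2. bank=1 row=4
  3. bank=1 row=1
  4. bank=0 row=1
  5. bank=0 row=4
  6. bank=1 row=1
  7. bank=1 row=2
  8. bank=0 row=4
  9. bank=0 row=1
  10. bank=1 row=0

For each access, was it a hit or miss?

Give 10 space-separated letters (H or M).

Acc 1: bank0 row1 -> MISS (open row1); precharges=0
Acc 2: bank1 row4 -> MISS (open row4); precharges=0
Acc 3: bank1 row1 -> MISS (open row1); precharges=1
Acc 4: bank0 row1 -> HIT
Acc 5: bank0 row4 -> MISS (open row4); precharges=2
Acc 6: bank1 row1 -> HIT
Acc 7: bank1 row2 -> MISS (open row2); precharges=3
Acc 8: bank0 row4 -> HIT
Acc 9: bank0 row1 -> MISS (open row1); precharges=4
Acc 10: bank1 row0 -> MISS (open row0); precharges=5

Answer: M M M H M H M H M M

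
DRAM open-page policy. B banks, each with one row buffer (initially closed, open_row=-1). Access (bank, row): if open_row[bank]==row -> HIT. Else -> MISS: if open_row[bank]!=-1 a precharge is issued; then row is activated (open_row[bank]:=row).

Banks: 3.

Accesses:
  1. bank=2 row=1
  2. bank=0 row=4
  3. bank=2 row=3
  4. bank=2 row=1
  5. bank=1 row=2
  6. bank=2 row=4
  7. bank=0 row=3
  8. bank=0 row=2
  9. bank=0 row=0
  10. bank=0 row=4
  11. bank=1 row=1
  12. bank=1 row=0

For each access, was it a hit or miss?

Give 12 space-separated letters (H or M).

Acc 1: bank2 row1 -> MISS (open row1); precharges=0
Acc 2: bank0 row4 -> MISS (open row4); precharges=0
Acc 3: bank2 row3 -> MISS (open row3); precharges=1
Acc 4: bank2 row1 -> MISS (open row1); precharges=2
Acc 5: bank1 row2 -> MISS (open row2); precharges=2
Acc 6: bank2 row4 -> MISS (open row4); precharges=3
Acc 7: bank0 row3 -> MISS (open row3); precharges=4
Acc 8: bank0 row2 -> MISS (open row2); precharges=5
Acc 9: bank0 row0 -> MISS (open row0); precharges=6
Acc 10: bank0 row4 -> MISS (open row4); precharges=7
Acc 11: bank1 row1 -> MISS (open row1); precharges=8
Acc 12: bank1 row0 -> MISS (open row0); precharges=9

Answer: M M M M M M M M M M M M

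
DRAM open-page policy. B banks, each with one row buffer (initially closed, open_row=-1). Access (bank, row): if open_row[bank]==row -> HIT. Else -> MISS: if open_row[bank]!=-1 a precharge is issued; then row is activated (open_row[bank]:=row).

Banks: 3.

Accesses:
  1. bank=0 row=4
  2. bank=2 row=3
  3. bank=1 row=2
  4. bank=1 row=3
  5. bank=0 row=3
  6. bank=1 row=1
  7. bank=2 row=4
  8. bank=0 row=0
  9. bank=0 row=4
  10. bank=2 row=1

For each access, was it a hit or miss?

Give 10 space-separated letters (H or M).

Answer: M M M M M M M M M M

Derivation:
Acc 1: bank0 row4 -> MISS (open row4); precharges=0
Acc 2: bank2 row3 -> MISS (open row3); precharges=0
Acc 3: bank1 row2 -> MISS (open row2); precharges=0
Acc 4: bank1 row3 -> MISS (open row3); precharges=1
Acc 5: bank0 row3 -> MISS (open row3); precharges=2
Acc 6: bank1 row1 -> MISS (open row1); precharges=3
Acc 7: bank2 row4 -> MISS (open row4); precharges=4
Acc 8: bank0 row0 -> MISS (open row0); precharges=5
Acc 9: bank0 row4 -> MISS (open row4); precharges=6
Acc 10: bank2 row1 -> MISS (open row1); precharges=7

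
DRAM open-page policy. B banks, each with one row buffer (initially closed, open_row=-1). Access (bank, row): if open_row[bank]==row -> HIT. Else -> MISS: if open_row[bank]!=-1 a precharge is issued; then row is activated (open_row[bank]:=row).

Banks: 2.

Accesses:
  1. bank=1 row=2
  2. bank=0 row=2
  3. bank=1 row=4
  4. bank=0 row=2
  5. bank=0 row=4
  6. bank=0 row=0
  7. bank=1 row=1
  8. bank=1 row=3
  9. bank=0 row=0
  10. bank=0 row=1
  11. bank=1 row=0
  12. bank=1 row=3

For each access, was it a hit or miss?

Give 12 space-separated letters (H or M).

Answer: M M M H M M M M H M M M

Derivation:
Acc 1: bank1 row2 -> MISS (open row2); precharges=0
Acc 2: bank0 row2 -> MISS (open row2); precharges=0
Acc 3: bank1 row4 -> MISS (open row4); precharges=1
Acc 4: bank0 row2 -> HIT
Acc 5: bank0 row4 -> MISS (open row4); precharges=2
Acc 6: bank0 row0 -> MISS (open row0); precharges=3
Acc 7: bank1 row1 -> MISS (open row1); precharges=4
Acc 8: bank1 row3 -> MISS (open row3); precharges=5
Acc 9: bank0 row0 -> HIT
Acc 10: bank0 row1 -> MISS (open row1); precharges=6
Acc 11: bank1 row0 -> MISS (open row0); precharges=7
Acc 12: bank1 row3 -> MISS (open row3); precharges=8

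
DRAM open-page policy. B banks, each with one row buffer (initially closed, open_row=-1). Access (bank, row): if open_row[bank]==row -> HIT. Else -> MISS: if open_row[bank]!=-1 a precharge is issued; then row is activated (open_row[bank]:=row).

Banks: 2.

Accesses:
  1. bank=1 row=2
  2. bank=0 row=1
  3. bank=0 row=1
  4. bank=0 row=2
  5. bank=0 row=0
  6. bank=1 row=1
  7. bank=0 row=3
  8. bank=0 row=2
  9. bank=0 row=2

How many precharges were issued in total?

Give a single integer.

Answer: 5

Derivation:
Acc 1: bank1 row2 -> MISS (open row2); precharges=0
Acc 2: bank0 row1 -> MISS (open row1); precharges=0
Acc 3: bank0 row1 -> HIT
Acc 4: bank0 row2 -> MISS (open row2); precharges=1
Acc 5: bank0 row0 -> MISS (open row0); precharges=2
Acc 6: bank1 row1 -> MISS (open row1); precharges=3
Acc 7: bank0 row3 -> MISS (open row3); precharges=4
Acc 8: bank0 row2 -> MISS (open row2); precharges=5
Acc 9: bank0 row2 -> HIT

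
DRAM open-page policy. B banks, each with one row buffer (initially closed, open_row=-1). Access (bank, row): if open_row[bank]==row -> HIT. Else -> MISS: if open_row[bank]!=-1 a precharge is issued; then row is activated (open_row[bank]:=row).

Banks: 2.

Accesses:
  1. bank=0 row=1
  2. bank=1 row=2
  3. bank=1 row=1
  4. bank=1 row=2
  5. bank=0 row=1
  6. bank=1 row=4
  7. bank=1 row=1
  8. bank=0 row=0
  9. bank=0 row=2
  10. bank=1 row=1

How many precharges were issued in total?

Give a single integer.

Acc 1: bank0 row1 -> MISS (open row1); precharges=0
Acc 2: bank1 row2 -> MISS (open row2); precharges=0
Acc 3: bank1 row1 -> MISS (open row1); precharges=1
Acc 4: bank1 row2 -> MISS (open row2); precharges=2
Acc 5: bank0 row1 -> HIT
Acc 6: bank1 row4 -> MISS (open row4); precharges=3
Acc 7: bank1 row1 -> MISS (open row1); precharges=4
Acc 8: bank0 row0 -> MISS (open row0); precharges=5
Acc 9: bank0 row2 -> MISS (open row2); precharges=6
Acc 10: bank1 row1 -> HIT

Answer: 6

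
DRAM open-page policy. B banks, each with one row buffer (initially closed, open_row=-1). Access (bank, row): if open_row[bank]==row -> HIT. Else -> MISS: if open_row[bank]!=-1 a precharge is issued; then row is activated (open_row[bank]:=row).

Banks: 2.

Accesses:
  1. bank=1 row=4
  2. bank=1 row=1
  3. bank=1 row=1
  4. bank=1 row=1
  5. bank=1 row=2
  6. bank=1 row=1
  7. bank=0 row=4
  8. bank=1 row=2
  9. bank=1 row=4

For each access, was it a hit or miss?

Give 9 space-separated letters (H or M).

Answer: M M H H M M M M M

Derivation:
Acc 1: bank1 row4 -> MISS (open row4); precharges=0
Acc 2: bank1 row1 -> MISS (open row1); precharges=1
Acc 3: bank1 row1 -> HIT
Acc 4: bank1 row1 -> HIT
Acc 5: bank1 row2 -> MISS (open row2); precharges=2
Acc 6: bank1 row1 -> MISS (open row1); precharges=3
Acc 7: bank0 row4 -> MISS (open row4); precharges=3
Acc 8: bank1 row2 -> MISS (open row2); precharges=4
Acc 9: bank1 row4 -> MISS (open row4); precharges=5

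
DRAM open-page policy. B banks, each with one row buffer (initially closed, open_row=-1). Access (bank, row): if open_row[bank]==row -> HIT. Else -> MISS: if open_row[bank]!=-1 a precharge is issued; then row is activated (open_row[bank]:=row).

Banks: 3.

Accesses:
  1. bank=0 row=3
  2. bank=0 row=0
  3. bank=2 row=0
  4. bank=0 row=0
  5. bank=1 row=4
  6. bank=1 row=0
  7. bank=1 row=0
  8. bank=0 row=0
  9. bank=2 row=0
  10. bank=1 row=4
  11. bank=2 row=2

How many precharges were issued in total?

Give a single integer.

Acc 1: bank0 row3 -> MISS (open row3); precharges=0
Acc 2: bank0 row0 -> MISS (open row0); precharges=1
Acc 3: bank2 row0 -> MISS (open row0); precharges=1
Acc 4: bank0 row0 -> HIT
Acc 5: bank1 row4 -> MISS (open row4); precharges=1
Acc 6: bank1 row0 -> MISS (open row0); precharges=2
Acc 7: bank1 row0 -> HIT
Acc 8: bank0 row0 -> HIT
Acc 9: bank2 row0 -> HIT
Acc 10: bank1 row4 -> MISS (open row4); precharges=3
Acc 11: bank2 row2 -> MISS (open row2); precharges=4

Answer: 4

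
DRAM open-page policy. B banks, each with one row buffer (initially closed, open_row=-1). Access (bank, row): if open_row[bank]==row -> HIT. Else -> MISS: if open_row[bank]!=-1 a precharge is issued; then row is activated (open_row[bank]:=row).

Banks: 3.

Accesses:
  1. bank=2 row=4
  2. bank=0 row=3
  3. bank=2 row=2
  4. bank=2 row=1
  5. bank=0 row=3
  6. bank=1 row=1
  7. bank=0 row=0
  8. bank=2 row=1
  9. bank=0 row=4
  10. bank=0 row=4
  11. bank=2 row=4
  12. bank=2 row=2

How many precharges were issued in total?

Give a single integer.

Answer: 6

Derivation:
Acc 1: bank2 row4 -> MISS (open row4); precharges=0
Acc 2: bank0 row3 -> MISS (open row3); precharges=0
Acc 3: bank2 row2 -> MISS (open row2); precharges=1
Acc 4: bank2 row1 -> MISS (open row1); precharges=2
Acc 5: bank0 row3 -> HIT
Acc 6: bank1 row1 -> MISS (open row1); precharges=2
Acc 7: bank0 row0 -> MISS (open row0); precharges=3
Acc 8: bank2 row1 -> HIT
Acc 9: bank0 row4 -> MISS (open row4); precharges=4
Acc 10: bank0 row4 -> HIT
Acc 11: bank2 row4 -> MISS (open row4); precharges=5
Acc 12: bank2 row2 -> MISS (open row2); precharges=6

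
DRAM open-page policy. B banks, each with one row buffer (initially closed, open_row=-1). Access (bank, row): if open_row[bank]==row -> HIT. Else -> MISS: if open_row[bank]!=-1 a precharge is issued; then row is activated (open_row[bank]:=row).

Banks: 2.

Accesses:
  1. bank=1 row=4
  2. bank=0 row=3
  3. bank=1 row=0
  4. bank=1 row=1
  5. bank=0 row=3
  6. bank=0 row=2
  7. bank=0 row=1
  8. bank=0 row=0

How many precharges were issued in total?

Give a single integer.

Answer: 5

Derivation:
Acc 1: bank1 row4 -> MISS (open row4); precharges=0
Acc 2: bank0 row3 -> MISS (open row3); precharges=0
Acc 3: bank1 row0 -> MISS (open row0); precharges=1
Acc 4: bank1 row1 -> MISS (open row1); precharges=2
Acc 5: bank0 row3 -> HIT
Acc 6: bank0 row2 -> MISS (open row2); precharges=3
Acc 7: bank0 row1 -> MISS (open row1); precharges=4
Acc 8: bank0 row0 -> MISS (open row0); precharges=5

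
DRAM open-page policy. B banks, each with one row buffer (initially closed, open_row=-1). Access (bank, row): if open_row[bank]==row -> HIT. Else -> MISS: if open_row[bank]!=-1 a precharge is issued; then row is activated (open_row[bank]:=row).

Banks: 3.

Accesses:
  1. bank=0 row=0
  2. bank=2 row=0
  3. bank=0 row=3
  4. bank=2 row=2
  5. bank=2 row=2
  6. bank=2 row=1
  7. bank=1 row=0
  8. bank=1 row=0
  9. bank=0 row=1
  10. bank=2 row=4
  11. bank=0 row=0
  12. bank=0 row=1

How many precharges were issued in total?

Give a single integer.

Acc 1: bank0 row0 -> MISS (open row0); precharges=0
Acc 2: bank2 row0 -> MISS (open row0); precharges=0
Acc 3: bank0 row3 -> MISS (open row3); precharges=1
Acc 4: bank2 row2 -> MISS (open row2); precharges=2
Acc 5: bank2 row2 -> HIT
Acc 6: bank2 row1 -> MISS (open row1); precharges=3
Acc 7: bank1 row0 -> MISS (open row0); precharges=3
Acc 8: bank1 row0 -> HIT
Acc 9: bank0 row1 -> MISS (open row1); precharges=4
Acc 10: bank2 row4 -> MISS (open row4); precharges=5
Acc 11: bank0 row0 -> MISS (open row0); precharges=6
Acc 12: bank0 row1 -> MISS (open row1); precharges=7

Answer: 7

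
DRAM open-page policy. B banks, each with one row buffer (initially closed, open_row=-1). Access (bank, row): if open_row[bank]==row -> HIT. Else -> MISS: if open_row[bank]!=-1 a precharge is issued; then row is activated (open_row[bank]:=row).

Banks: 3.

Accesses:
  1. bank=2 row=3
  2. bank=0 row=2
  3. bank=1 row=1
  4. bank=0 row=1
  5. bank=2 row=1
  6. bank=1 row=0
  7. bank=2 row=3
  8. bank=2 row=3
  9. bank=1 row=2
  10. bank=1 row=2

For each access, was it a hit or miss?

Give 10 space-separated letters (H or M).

Answer: M M M M M M M H M H

Derivation:
Acc 1: bank2 row3 -> MISS (open row3); precharges=0
Acc 2: bank0 row2 -> MISS (open row2); precharges=0
Acc 3: bank1 row1 -> MISS (open row1); precharges=0
Acc 4: bank0 row1 -> MISS (open row1); precharges=1
Acc 5: bank2 row1 -> MISS (open row1); precharges=2
Acc 6: bank1 row0 -> MISS (open row0); precharges=3
Acc 7: bank2 row3 -> MISS (open row3); precharges=4
Acc 8: bank2 row3 -> HIT
Acc 9: bank1 row2 -> MISS (open row2); precharges=5
Acc 10: bank1 row2 -> HIT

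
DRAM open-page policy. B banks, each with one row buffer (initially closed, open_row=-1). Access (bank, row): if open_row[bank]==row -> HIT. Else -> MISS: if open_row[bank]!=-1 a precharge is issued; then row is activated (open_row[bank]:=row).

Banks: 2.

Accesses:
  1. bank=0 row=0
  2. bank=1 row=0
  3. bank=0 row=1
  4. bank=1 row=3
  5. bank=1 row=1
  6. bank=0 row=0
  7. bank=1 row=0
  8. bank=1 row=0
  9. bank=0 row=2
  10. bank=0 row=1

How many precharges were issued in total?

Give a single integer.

Acc 1: bank0 row0 -> MISS (open row0); precharges=0
Acc 2: bank1 row0 -> MISS (open row0); precharges=0
Acc 3: bank0 row1 -> MISS (open row1); precharges=1
Acc 4: bank1 row3 -> MISS (open row3); precharges=2
Acc 5: bank1 row1 -> MISS (open row1); precharges=3
Acc 6: bank0 row0 -> MISS (open row0); precharges=4
Acc 7: bank1 row0 -> MISS (open row0); precharges=5
Acc 8: bank1 row0 -> HIT
Acc 9: bank0 row2 -> MISS (open row2); precharges=6
Acc 10: bank0 row1 -> MISS (open row1); precharges=7

Answer: 7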